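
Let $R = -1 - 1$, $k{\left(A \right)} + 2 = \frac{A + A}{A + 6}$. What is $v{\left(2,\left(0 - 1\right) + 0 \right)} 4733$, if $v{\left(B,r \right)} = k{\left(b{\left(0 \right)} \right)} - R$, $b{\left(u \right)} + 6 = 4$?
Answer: $-4733$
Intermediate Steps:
$b{\left(u \right)} = -2$ ($b{\left(u \right)} = -6 + 4 = -2$)
$k{\left(A \right)} = -2 + \frac{2 A}{6 + A}$ ($k{\left(A \right)} = -2 + \frac{A + A}{A + 6} = -2 + \frac{2 A}{6 + A}$)
$R = -2$ ($R = -1 - 1 = -2$)
$v{\left(B,r \right)} = -1$ ($v{\left(B,r \right)} = - \frac{12}{6 - 2} - -2 = - \frac{12}{4} + 2 = \left(-12\right) \frac{1}{4} + 2 = -3 + 2 = -1$)
$v{\left(2,\left(0 - 1\right) + 0 \right)} 4733 = \left(-1\right) 4733 = -4733$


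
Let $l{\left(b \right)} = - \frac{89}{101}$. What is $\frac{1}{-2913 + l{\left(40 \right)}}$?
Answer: $- \frac{101}{294302} \approx -0.00034318$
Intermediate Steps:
$l{\left(b \right)} = - \frac{89}{101}$ ($l{\left(b \right)} = \left(-89\right) \frac{1}{101} = - \frac{89}{101}$)
$\frac{1}{-2913 + l{\left(40 \right)}} = \frac{1}{-2913 - \frac{89}{101}} = \frac{1}{- \frac{294302}{101}} = - \frac{101}{294302}$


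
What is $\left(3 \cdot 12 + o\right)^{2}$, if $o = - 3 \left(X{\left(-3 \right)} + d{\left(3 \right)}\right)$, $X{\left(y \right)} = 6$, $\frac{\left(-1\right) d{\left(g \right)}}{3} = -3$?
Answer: $81$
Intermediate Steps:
$d{\left(g \right)} = 9$ ($d{\left(g \right)} = \left(-3\right) \left(-3\right) = 9$)
$o = -45$ ($o = - 3 \left(6 + 9\right) = \left(-3\right) 15 = -45$)
$\left(3 \cdot 12 + o\right)^{2} = \left(3 \cdot 12 - 45\right)^{2} = \left(36 - 45\right)^{2} = \left(-9\right)^{2} = 81$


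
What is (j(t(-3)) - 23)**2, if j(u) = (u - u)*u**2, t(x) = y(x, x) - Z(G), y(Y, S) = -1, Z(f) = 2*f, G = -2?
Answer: 529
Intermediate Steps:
t(x) = 3 (t(x) = -1 - 2*(-2) = -1 - 1*(-4) = -1 + 4 = 3)
j(u) = 0 (j(u) = 0*u**2 = 0)
(j(t(-3)) - 23)**2 = (0 - 23)**2 = (-23)**2 = 529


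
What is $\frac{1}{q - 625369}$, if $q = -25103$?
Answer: $- \frac{1}{650472} \approx -1.5373 \cdot 10^{-6}$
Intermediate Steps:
$\frac{1}{q - 625369} = \frac{1}{-25103 - 625369} = \frac{1}{-650472} = - \frac{1}{650472}$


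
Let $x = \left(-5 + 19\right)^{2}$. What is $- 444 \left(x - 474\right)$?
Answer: $123432$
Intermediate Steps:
$x = 196$ ($x = 14^{2} = 196$)
$- 444 \left(x - 474\right) = - 444 \left(196 - 474\right) = \left(-444\right) \left(-278\right) = 123432$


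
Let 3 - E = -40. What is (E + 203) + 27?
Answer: 273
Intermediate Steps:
E = 43 (E = 3 - 1*(-40) = 3 + 40 = 43)
(E + 203) + 27 = (43 + 203) + 27 = 246 + 27 = 273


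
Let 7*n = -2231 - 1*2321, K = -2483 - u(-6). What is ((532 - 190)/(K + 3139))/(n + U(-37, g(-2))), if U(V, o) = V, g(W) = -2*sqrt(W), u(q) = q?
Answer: -1197/1592441 ≈ -0.00075168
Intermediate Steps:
K = -2477 (K = -2483 - 1*(-6) = -2483 + 6 = -2477)
n = -4552/7 (n = (-2231 - 1*2321)/7 = (-2231 - 2321)/7 = (1/7)*(-4552) = -4552/7 ≈ -650.29)
((532 - 190)/(K + 3139))/(n + U(-37, g(-2))) = ((532 - 190)/(-2477 + 3139))/(-4552/7 - 37) = (342/662)/(-4811/7) = (342*(1/662))*(-7/4811) = (171/331)*(-7/4811) = -1197/1592441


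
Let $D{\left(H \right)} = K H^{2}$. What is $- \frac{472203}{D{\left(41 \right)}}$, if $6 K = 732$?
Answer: $- \frac{472203}{205082} \approx -2.3025$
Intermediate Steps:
$K = 122$ ($K = \frac{1}{6} \cdot 732 = 122$)
$D{\left(H \right)} = 122 H^{2}$
$- \frac{472203}{D{\left(41 \right)}} = - \frac{472203}{122 \cdot 41^{2}} = - \frac{472203}{122 \cdot 1681} = - \frac{472203}{205082}$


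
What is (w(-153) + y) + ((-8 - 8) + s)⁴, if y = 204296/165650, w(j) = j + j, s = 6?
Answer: 803007698/82825 ≈ 9695.2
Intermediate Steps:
w(j) = 2*j
y = 102148/82825 (y = 204296*(1/165650) = 102148/82825 ≈ 1.2333)
(w(-153) + y) + ((-8 - 8) + s)⁴ = (2*(-153) + 102148/82825) + ((-8 - 8) + 6)⁴ = (-306 + 102148/82825) + (-16 + 6)⁴ = -25242302/82825 + (-10)⁴ = -25242302/82825 + 10000 = 803007698/82825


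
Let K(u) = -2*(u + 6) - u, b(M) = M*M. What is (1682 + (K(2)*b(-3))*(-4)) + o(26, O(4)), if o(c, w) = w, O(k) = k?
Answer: 2334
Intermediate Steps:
b(M) = M²
K(u) = -12 - 3*u (K(u) = -2*(6 + u) - u = (-12 - 2*u) - u = -12 - 3*u)
(1682 + (K(2)*b(-3))*(-4)) + o(26, O(4)) = (1682 + ((-12 - 3*2)*(-3)²)*(-4)) + 4 = (1682 + ((-12 - 6)*9)*(-4)) + 4 = (1682 - 18*9*(-4)) + 4 = (1682 - 162*(-4)) + 4 = (1682 + 648) + 4 = 2330 + 4 = 2334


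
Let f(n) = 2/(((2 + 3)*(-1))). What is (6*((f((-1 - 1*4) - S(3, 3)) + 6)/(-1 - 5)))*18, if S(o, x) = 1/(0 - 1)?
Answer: -504/5 ≈ -100.80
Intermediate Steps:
S(o, x) = -1 (S(o, x) = 1/(-1) = -1)
f(n) = -2/5 (f(n) = 2/((5*(-1))) = 2/(-5) = 2*(-1/5) = -2/5)
(6*((f((-1 - 1*4) - S(3, 3)) + 6)/(-1 - 5)))*18 = (6*((-2/5 + 6)/(-1 - 5)))*18 = (6*((28/5)/(-6)))*18 = (6*((28/5)*(-1/6)))*18 = (6*(-14/15))*18 = -28/5*18 = -504/5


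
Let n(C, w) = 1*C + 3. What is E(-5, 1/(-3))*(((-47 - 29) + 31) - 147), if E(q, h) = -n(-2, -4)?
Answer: 192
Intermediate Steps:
n(C, w) = 3 + C (n(C, w) = C + 3 = 3 + C)
E(q, h) = -1 (E(q, h) = -(3 - 2) = -1*1 = -1)
E(-5, 1/(-3))*(((-47 - 29) + 31) - 147) = -(((-47 - 29) + 31) - 147) = -((-76 + 31) - 147) = -(-45 - 147) = -1*(-192) = 192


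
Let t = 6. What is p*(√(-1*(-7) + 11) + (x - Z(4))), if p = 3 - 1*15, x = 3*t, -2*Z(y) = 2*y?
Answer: -264 - 36*√2 ≈ -314.91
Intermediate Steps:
Z(y) = -y
x = 18 (x = 3*6 = 18)
p = -12 (p = 3 - 15 = -12)
p*(√(-1*(-7) + 11) + (x - Z(4))) = -12*(√(-1*(-7) + 11) + (18 - (-1)*4)) = -12*(√(7 + 11) + (18 - 1*(-4))) = -12*(√18 + (18 + 4)) = -12*(3*√2 + 22) = -12*(22 + 3*√2) = -264 - 36*√2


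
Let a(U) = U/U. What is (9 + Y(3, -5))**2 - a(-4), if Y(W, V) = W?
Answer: 143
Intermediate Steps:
a(U) = 1
(9 + Y(3, -5))**2 - a(-4) = (9 + 3)**2 - 1*1 = 12**2 - 1 = 144 - 1 = 143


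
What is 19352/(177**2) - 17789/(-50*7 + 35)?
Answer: 353677/6195 ≈ 57.091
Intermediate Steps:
19352/(177**2) - 17789/(-50*7 + 35) = 19352/31329 - 17789/(-350 + 35) = 19352*(1/31329) - 17789/(-315) = 328/531 - 17789*(-1/315) = 328/531 + 17789/315 = 353677/6195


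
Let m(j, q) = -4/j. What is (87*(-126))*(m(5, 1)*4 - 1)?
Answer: 230202/5 ≈ 46040.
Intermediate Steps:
(87*(-126))*(m(5, 1)*4 - 1) = (87*(-126))*(-4/5*4 - 1) = -10962*(-4*⅕*4 - 1) = -10962*(-⅘*4 - 1) = -10962*(-16/5 - 1) = -10962*(-21/5) = 230202/5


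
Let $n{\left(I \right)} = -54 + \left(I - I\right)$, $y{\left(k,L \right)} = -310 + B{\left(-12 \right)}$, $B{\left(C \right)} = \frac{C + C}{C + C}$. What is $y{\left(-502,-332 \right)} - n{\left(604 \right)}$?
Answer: $-255$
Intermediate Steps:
$B{\left(C \right)} = 1$ ($B{\left(C \right)} = \frac{2 C}{2 C} = 2 C \frac{1}{2 C} = 1$)
$y{\left(k,L \right)} = -309$ ($y{\left(k,L \right)} = -310 + 1 = -309$)
$n{\left(I \right)} = -54$ ($n{\left(I \right)} = -54 + 0 = -54$)
$y{\left(-502,-332 \right)} - n{\left(604 \right)} = -309 - -54 = -309 + 54 = -255$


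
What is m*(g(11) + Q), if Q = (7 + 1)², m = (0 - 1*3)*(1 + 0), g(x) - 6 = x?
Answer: -243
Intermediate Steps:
g(x) = 6 + x
m = -3 (m = (0 - 3)*1 = -3*1 = -3)
Q = 64 (Q = 8² = 64)
m*(g(11) + Q) = -3*((6 + 11) + 64) = -3*(17 + 64) = -3*81 = -243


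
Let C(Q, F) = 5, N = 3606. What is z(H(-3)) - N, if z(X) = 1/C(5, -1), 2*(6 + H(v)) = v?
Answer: -18029/5 ≈ -3605.8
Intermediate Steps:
H(v) = -6 + v/2
z(X) = 1/5
z(H(-3)) - N = 1/5 - 1*3606 = 1/5 - 3606 = -18029/5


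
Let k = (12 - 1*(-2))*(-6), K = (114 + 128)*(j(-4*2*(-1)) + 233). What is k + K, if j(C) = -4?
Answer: 55334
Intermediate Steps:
K = 55418 (K = (114 + 128)*(-4 + 233) = 242*229 = 55418)
k = -84 (k = (12 + 2)*(-6) = 14*(-6) = -84)
k + K = -84 + 55418 = 55334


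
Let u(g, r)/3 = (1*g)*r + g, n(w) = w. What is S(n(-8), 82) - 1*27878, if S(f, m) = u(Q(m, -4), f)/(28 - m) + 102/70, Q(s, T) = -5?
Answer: -17563447/630 ≈ -27879.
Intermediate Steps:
u(g, r) = 3*g + 3*g*r (u(g, r) = 3*((1*g)*r + g) = 3*(g*r + g) = 3*(g + g*r) = 3*g + 3*g*r)
S(f, m) = 51/35 + (-15 - 15*f)/(28 - m) (S(f, m) = (3*(-5)*(1 + f))/(28 - m) + 102/70 = (-15 - 15*f)/(28 - m) + 102*(1/70) = (-15 - 15*f)/(28 - m) + 51/35 = 51/35 + (-15 - 15*f)/(28 - m))
S(n(-8), 82) - 1*27878 = 3*(-301 + 17*82 + 175*(-8))/(35*(-28 + 82)) - 1*27878 = (3/35)*(-301 + 1394 - 1400)/54 - 27878 = (3/35)*(1/54)*(-307) - 27878 = -307/630 - 27878 = -17563447/630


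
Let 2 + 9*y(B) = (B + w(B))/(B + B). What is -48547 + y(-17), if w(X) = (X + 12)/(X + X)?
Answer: -505084727/10404 ≈ -48547.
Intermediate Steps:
w(X) = (12 + X)/(2*X) (w(X) = (12 + X)/((2*X)) = (12 + X)*(1/(2*X)) = (12 + X)/(2*X))
y(B) = -2/9 + (B + (12 + B)/(2*B))/(18*B) (y(B) = -2/9 + ((B + (12 + B)/(2*B))/(B + B))/9 = -2/9 + ((B + (12 + B)/(2*B))/((2*B)))/9 = -2/9 + ((B + (12 + B)/(2*B))*(1/(2*B)))/9 = -2/9 + ((B + (12 + B)/(2*B))/(2*B))/9 = -2/9 + (B + (12 + B)/(2*B))/(18*B))
-48547 + y(-17) = -48547 + (1/36)*(12 - 17 - 6*(-17)**2)/(-17)**2 = -48547 + (1/36)*(1/289)*(12 - 17 - 6*289) = -48547 + (1/36)*(1/289)*(12 - 17 - 1734) = -48547 + (1/36)*(1/289)*(-1739) = -48547 - 1739/10404 = -505084727/10404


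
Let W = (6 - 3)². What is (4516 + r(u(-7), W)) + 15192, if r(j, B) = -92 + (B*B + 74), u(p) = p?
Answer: 19771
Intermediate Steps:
W = 9 (W = 3² = 9)
r(j, B) = -18 + B² (r(j, B) = -92 + (B² + 74) = -92 + (74 + B²) = -18 + B²)
(4516 + r(u(-7), W)) + 15192 = (4516 + (-18 + 9²)) + 15192 = (4516 + (-18 + 81)) + 15192 = (4516 + 63) + 15192 = 4579 + 15192 = 19771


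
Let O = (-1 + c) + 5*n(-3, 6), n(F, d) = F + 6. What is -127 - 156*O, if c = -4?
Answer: -1687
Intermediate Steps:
n(F, d) = 6 + F
O = 10 (O = (-1 - 4) + 5*(6 - 3) = -5 + 5*3 = -5 + 15 = 10)
-127 - 156*O = -127 - 156*10 = -127 - 1560 = -1687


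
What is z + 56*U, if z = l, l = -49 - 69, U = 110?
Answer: 6042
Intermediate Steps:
l = -118
z = -118
z + 56*U = -118 + 56*110 = -118 + 6160 = 6042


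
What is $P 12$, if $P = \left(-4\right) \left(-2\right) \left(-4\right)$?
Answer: $-384$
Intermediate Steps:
$P = -32$ ($P = 8 \left(-4\right) = -32$)
$P 12 = \left(-32\right) 12 = -384$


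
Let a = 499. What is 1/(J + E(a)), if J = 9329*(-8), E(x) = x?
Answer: -1/74133 ≈ -1.3489e-5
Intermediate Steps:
J = -74632
1/(J + E(a)) = 1/(-74632 + 499) = 1/(-74133) = -1/74133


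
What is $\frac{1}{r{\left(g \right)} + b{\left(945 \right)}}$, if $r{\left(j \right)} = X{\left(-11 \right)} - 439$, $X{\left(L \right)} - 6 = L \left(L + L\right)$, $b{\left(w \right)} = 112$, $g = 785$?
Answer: $- \frac{1}{79} \approx -0.012658$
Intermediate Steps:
$X{\left(L \right)} = 6 + 2 L^{2}$ ($X{\left(L \right)} = 6 + L \left(L + L\right) = 6 + L 2 L = 6 + 2 L^{2}$)
$r{\left(j \right)} = -191$ ($r{\left(j \right)} = \left(6 + 2 \left(-11\right)^{2}\right) - 439 = \left(6 + 2 \cdot 121\right) - 439 = \left(6 + 242\right) - 439 = 248 - 439 = -191$)
$\frac{1}{r{\left(g \right)} + b{\left(945 \right)}} = \frac{1}{-191 + 112} = \frac{1}{-79} = - \frac{1}{79}$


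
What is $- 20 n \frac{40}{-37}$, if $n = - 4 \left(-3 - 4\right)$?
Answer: $\frac{22400}{37} \approx 605.41$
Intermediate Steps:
$n = 28$ ($n = \left(-4\right) \left(-7\right) = 28$)
$- 20 n \frac{40}{-37} = \left(-20\right) 28 \frac{40}{-37} = - 560 \cdot 40 \left(- \frac{1}{37}\right) = \left(-560\right) \left(- \frac{40}{37}\right) = \frac{22400}{37}$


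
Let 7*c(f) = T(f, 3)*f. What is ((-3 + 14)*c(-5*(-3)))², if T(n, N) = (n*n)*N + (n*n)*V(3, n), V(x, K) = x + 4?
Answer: 137826562500/49 ≈ 2.8128e+9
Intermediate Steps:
V(x, K) = 4 + x
T(n, N) = 7*n² + N*n² (T(n, N) = (n*n)*N + (n*n)*(4 + 3) = n²*N + n²*7 = N*n² + 7*n² = 7*n² + N*n²)
c(f) = 10*f³/7 (c(f) = ((f²*(7 + 3))*f)/7 = ((f²*10)*f)/7 = ((10*f²)*f)/7 = (10*f³)/7 = 10*f³/7)
((-3 + 14)*c(-5*(-3)))² = ((-3 + 14)*(10*(-5*(-3))³/7))² = (11*((10/7)*15³))² = (11*((10/7)*3375))² = (11*(33750/7))² = (371250/7)² = 137826562500/49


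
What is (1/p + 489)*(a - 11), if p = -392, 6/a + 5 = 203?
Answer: -34695347/6468 ≈ -5364.2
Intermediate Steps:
a = 1/33 (a = 6/(-5 + 203) = 6/198 = 6*(1/198) = 1/33 ≈ 0.030303)
(1/p + 489)*(a - 11) = (1/(-392) + 489)*(1/33 - 11) = (-1/392 + 489)*(-362/33) = (191687/392)*(-362/33) = -34695347/6468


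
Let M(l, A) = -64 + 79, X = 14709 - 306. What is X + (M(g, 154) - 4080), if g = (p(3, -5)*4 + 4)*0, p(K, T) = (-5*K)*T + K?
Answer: 10338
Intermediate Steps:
X = 14403
p(K, T) = K - 5*K*T (p(K, T) = -5*K*T + K = K - 5*K*T)
g = 0 (g = ((3*(1 - 5*(-5)))*4 + 4)*0 = ((3*(1 + 25))*4 + 4)*0 = ((3*26)*4 + 4)*0 = (78*4 + 4)*0 = (312 + 4)*0 = 316*0 = 0)
M(l, A) = 15
X + (M(g, 154) - 4080) = 14403 + (15 - 4080) = 14403 - 4065 = 10338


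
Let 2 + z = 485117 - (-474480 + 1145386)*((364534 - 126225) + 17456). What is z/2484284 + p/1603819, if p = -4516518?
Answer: -275216597749679637/3984341880596 ≈ -69075.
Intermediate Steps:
z = -171593787975 (z = -2 + (485117 - (-474480 + 1145386)*((364534 - 126225) + 17456)) = -2 + (485117 - 670906*(238309 + 17456)) = -2 + (485117 - 670906*255765) = -2 + (485117 - 1*171594273090) = -2 + (485117 - 171594273090) = -2 - 171593787973 = -171593787975)
z/2484284 + p/1603819 = -171593787975/2484284 - 4516518/1603819 = -275216597749679637/3984341880596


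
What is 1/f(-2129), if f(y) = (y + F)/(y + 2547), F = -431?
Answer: -209/1280 ≈ -0.16328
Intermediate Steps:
f(y) = (-431 + y)/(2547 + y) (f(y) = (y - 431)/(y + 2547) = (-431 + y)/(2547 + y))
1/f(-2129) = 1/((-431 - 2129)/(2547 - 2129)) = 1/(-2560/418) = 1/((1/418)*(-2560)) = 1/(-1280/209) = -209/1280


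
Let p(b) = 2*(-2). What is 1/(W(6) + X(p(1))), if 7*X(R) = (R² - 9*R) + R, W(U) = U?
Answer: 7/90 ≈ 0.077778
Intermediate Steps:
p(b) = -4
X(R) = -8*R/7 + R²/7 (X(R) = ((R² - 9*R) + R)/7 = (R² - 8*R)/7 = -8*R/7 + R²/7)
1/(W(6) + X(p(1))) = 1/(6 + (⅐)*(-4)*(-8 - 4)) = 1/(6 + (⅐)*(-4)*(-12)) = 1/(6 + 48/7) = 1/(90/7) = 7/90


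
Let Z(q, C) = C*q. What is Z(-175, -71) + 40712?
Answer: 53137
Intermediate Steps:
Z(-175, -71) + 40712 = -71*(-175) + 40712 = 12425 + 40712 = 53137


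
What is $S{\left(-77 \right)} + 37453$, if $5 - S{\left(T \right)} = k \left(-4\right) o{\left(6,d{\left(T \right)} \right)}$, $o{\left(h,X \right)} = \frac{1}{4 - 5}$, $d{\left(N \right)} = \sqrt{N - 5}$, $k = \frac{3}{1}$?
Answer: $37446$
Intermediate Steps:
$k = 3$ ($k = 3 \cdot 1 = 3$)
$d{\left(N \right)} = \sqrt{-5 + N}$
$o{\left(h,X \right)} = -1$ ($o{\left(h,X \right)} = \frac{1}{-1} = -1$)
$S{\left(T \right)} = -7$ ($S{\left(T \right)} = 5 - 3 \left(-4\right) \left(-1\right) = 5 - \left(-12\right) \left(-1\right) = 5 - 12 = -7$)
$S{\left(-77 \right)} + 37453 = -7 + 37453 = 37446$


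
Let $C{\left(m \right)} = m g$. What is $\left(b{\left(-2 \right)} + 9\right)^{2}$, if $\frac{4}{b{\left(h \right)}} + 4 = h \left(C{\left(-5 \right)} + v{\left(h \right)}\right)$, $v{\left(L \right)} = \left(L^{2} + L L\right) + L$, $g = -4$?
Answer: $\frac{15625}{196} \approx 79.719$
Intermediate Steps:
$v{\left(L \right)} = L + 2 L^{2}$ ($v{\left(L \right)} = \left(L^{2} + L^{2}\right) + L = 2 L^{2} + L = L + 2 L^{2}$)
$C{\left(m \right)} = - 4 m$ ($C{\left(m \right)} = m \left(-4\right) = - 4 m$)
$b{\left(h \right)} = \frac{4}{-4 + h \left(20 + h \left(1 + 2 h\right)\right)}$ ($b{\left(h \right)} = \frac{4}{-4 + h \left(\left(-4\right) \left(-5\right) + h \left(1 + 2 h\right)\right)} = \frac{4}{-4 + h \left(20 + h \left(1 + 2 h\right)\right)}$)
$\left(b{\left(-2 \right)} + 9\right)^{2} = \left(\frac{4}{-4 + 20 \left(-2\right) + \left(-2\right)^{2} \left(1 + 2 \left(-2\right)\right)} + 9\right)^{2} = \left(\frac{4}{-4 - 40 + 4 \left(1 - 4\right)} + 9\right)^{2} = \left(\frac{4}{-4 - 40 + 4 \left(-3\right)} + 9\right)^{2} = \left(\frac{4}{-4 - 40 - 12} + 9\right)^{2} = \left(\frac{4}{-56} + 9\right)^{2} = \left(4 \left(- \frac{1}{56}\right) + 9\right)^{2} = \left(- \frac{1}{14} + 9\right)^{2} = \left(\frac{125}{14}\right)^{2} = \frac{15625}{196}$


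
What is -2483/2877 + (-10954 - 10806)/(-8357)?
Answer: 305497/175497 ≈ 1.7408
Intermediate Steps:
-2483/2877 + (-10954 - 10806)/(-8357) = -2483*1/2877 - 21760*(-1/8357) = -2483/2877 + 21760/8357 = 305497/175497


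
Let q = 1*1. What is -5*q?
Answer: -5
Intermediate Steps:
q = 1
-5*q = -5*1 = -5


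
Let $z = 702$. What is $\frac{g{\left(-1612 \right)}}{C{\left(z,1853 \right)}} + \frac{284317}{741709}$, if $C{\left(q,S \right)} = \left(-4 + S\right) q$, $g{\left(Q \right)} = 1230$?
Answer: $\frac{61659199906}{160456133097} \approx 0.38427$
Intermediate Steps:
$C{\left(q,S \right)} = q \left(-4 + S\right)$
$\frac{g{\left(-1612 \right)}}{C{\left(z,1853 \right)}} + \frac{284317}{741709} = \frac{1230}{702 \left(-4 + 1853\right)} + \frac{284317}{741709} = \frac{1230}{702 \cdot 1849} + 284317 \cdot \frac{1}{741709} = \frac{1230}{1297998} + \frac{284317}{741709} = 1230 \cdot \frac{1}{1297998} + \frac{284317}{741709} = \frac{205}{216333} + \frac{284317}{741709} = \frac{61659199906}{160456133097}$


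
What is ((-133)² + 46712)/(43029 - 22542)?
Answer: 21467/6829 ≈ 3.1435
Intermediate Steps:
((-133)² + 46712)/(43029 - 22542) = (17689 + 46712)/20487 = 64401*(1/20487) = 21467/6829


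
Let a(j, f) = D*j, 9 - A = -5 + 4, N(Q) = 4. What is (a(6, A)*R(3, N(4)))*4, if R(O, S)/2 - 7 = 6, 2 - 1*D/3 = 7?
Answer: -9360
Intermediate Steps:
D = -15 (D = 6 - 3*7 = 6 - 21 = -15)
R(O, S) = 26 (R(O, S) = 14 + 2*6 = 14 + 12 = 26)
A = 10 (A = 9 - (-5 + 4) = 9 - 1*(-1) = 9 + 1 = 10)
a(j, f) = -15*j
(a(6, A)*R(3, N(4)))*4 = (-15*6*26)*4 = -90*26*4 = -2340*4 = -9360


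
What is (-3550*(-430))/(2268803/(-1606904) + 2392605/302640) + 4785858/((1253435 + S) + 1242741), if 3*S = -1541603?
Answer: 22639945612606569866/96311395936075 ≈ 2.3507e+5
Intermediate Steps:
S = -1541603/3 (S = (1/3)*(-1541603) = -1541603/3 ≈ -5.1387e+5)
(-3550*(-430))/(2268803/(-1606904) + 2392605/302640) + 4785858/((1253435 + S) + 1242741) = (-3550*(-430))/(2268803/(-1606904) + 2392605/302640) + 4785858/((1253435 - 1541603/3) + 1242741) = 1526500/(2268803*(-1/1606904) + 2392605*(1/302640)) + 4785858/(2218702/3 + 1242741) = 1526500/(-2268803/1606904 + 159507/20176) + 4785858/(5946925/3) = 1526500/(2024394875/311739376) + 4785858*(3/5946925) = 1526500*(311739376/2024394875) + 14357574/5946925 = 3806961259712/16195159 + 14357574/5946925 = 22639945612606569866/96311395936075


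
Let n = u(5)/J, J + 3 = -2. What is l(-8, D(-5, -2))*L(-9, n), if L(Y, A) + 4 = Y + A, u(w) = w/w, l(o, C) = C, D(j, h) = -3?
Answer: 198/5 ≈ 39.600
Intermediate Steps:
u(w) = 1
J = -5 (J = -3 - 2 = -5)
n = -⅕ (n = 1/(-5) = 1*(-⅕) = -⅕ ≈ -0.20000)
L(Y, A) = -4 + A + Y (L(Y, A) = -4 + (Y + A) = -4 + (A + Y) = -4 + A + Y)
l(-8, D(-5, -2))*L(-9, n) = -3*(-4 - ⅕ - 9) = -3*(-66/5) = 198/5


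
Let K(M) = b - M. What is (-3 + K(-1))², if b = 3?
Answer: 1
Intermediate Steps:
K(M) = 3 - M
(-3 + K(-1))² = (-3 + (3 - 1*(-1)))² = (-3 + (3 + 1))² = (-3 + 4)² = 1² = 1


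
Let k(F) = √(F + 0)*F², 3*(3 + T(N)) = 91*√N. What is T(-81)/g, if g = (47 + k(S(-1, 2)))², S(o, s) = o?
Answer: 9519/2442050 + 301533*I/2442050 ≈ 0.003898 + 0.12348*I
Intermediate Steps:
T(N) = -3 + 91*√N/3 (T(N) = -3 + (91*√N)/3 = -3 + 91*√N/3)
k(F) = F^(5/2) (k(F) = √F*F² = F^(5/2))
g = (47 + I)² (g = (47 + (-1)^(5/2))² = (47 + I)² ≈ 2208.0 + 94.0*I)
T(-81)/g = (-3 + 91*√(-81)/3)/((47 + I)²) = (-3 + 91*(9*I)/3)/(47 + I)² = (-3 + 273*I)/(47 + I)²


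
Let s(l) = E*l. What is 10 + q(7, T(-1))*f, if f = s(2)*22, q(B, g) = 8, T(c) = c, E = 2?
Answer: 714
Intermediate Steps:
s(l) = 2*l
f = 88 (f = (2*2)*22 = 4*22 = 88)
10 + q(7, T(-1))*f = 10 + 8*88 = 10 + 704 = 714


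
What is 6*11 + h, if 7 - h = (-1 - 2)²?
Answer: 64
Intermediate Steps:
h = -2 (h = 7 - (-1 - 2)² = 7 - 1*(-3)² = 7 - 1*9 = 7 - 9 = -2)
6*11 + h = 6*11 - 2 = 66 - 2 = 64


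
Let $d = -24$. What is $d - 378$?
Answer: $-402$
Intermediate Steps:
$d - 378 = -24 - 378 = -402$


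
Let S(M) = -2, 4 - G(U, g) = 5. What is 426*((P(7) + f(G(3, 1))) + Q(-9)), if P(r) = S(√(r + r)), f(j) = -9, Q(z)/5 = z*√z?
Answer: -4686 - 57510*I ≈ -4686.0 - 57510.0*I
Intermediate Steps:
G(U, g) = -1 (G(U, g) = 4 - 1*5 = 4 - 5 = -1)
Q(z) = 5*z^(3/2) (Q(z) = 5*(z*√z) = 5*z^(3/2))
P(r) = -2
426*((P(7) + f(G(3, 1))) + Q(-9)) = 426*((-2 - 9) + 5*(-9)^(3/2)) = 426*(-11 + 5*(-27*I)) = 426*(-11 - 135*I) = -4686 - 57510*I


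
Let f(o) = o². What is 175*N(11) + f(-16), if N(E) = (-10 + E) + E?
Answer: 2356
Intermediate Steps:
N(E) = -10 + 2*E
175*N(11) + f(-16) = 175*(-10 + 2*11) + (-16)² = 175*(-10 + 22) + 256 = 175*12 + 256 = 2100 + 256 = 2356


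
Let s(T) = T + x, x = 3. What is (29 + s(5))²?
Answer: 1369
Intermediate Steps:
s(T) = 3 + T (s(T) = T + 3 = 3 + T)
(29 + s(5))² = (29 + (3 + 5))² = (29 + 8)² = 37² = 1369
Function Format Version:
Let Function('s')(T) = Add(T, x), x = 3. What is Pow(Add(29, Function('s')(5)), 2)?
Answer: 1369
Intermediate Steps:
Function('s')(T) = Add(3, T) (Function('s')(T) = Add(T, 3) = Add(3, T))
Pow(Add(29, Function('s')(5)), 2) = Pow(Add(29, Add(3, 5)), 2) = Pow(Add(29, 8), 2) = Pow(37, 2) = 1369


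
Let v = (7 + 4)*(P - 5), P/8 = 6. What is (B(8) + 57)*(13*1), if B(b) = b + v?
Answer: 6994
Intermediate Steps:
P = 48 (P = 8*6 = 48)
v = 473 (v = (7 + 4)*(48 - 5) = 11*43 = 473)
B(b) = 473 + b (B(b) = b + 473 = 473 + b)
(B(8) + 57)*(13*1) = ((473 + 8) + 57)*(13*1) = (481 + 57)*13 = 538*13 = 6994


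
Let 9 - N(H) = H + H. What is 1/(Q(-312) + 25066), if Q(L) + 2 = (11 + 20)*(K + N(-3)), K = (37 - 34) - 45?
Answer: 1/24227 ≈ 4.1276e-5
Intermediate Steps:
N(H) = 9 - 2*H (N(H) = 9 - (H + H) = 9 - 2*H)
K = -42 (K = 3 - 45 = -42)
Q(L) = -839 (Q(L) = -2 + (11 + 20)*(-42 + (9 - 2*(-3))) = -2 + 31*(-42 + (9 + 6)) = -2 + 31*(-42 + 15) = -2 + 31*(-27) = -2 - 837 = -839)
1/(Q(-312) + 25066) = 1/(-839 + 25066) = 1/24227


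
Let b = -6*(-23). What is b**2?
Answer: 19044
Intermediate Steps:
b = 138
b**2 = 138**2 = 19044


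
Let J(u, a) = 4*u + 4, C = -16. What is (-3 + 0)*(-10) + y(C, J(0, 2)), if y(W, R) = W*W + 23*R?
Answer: 378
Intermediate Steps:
J(u, a) = 4 + 4*u
y(W, R) = W² + 23*R
(-3 + 0)*(-10) + y(C, J(0, 2)) = (-3 + 0)*(-10) + ((-16)² + 23*(4 + 4*0)) = -3*(-10) + (256 + 23*(4 + 0)) = 30 + (256 + 23*4) = 30 + (256 + 92) = 30 + 348 = 378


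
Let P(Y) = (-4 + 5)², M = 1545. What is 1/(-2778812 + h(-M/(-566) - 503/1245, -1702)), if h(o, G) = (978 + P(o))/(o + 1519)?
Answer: -1072032557/2978976243910354 ≈ -3.5987e-7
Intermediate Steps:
P(Y) = 1 (P(Y) = 1² = 1)
h(o, G) = 979/(1519 + o) (h(o, G) = (978 + 1)/(o + 1519) = 979/(1519 + o))
1/(-2778812 + h(-M/(-566) - 503/1245, -1702)) = 1/(-2778812 + 979/(1519 + (-1*1545/(-566) - 503/1245))) = 1/(-2778812 + 979/(1519 + (-1545*(-1/566) - 503*1/1245))) = 1/(-2778812 + 979/(1519 + (1545/566 - 503/1245))) = 1/(-2778812 + 979/(1519 + 1638827/704670)) = 1/(-2778812 + 979/(1072032557/704670)) = 1/(-2778812 + 979*(704670/1072032557)) = 1/(-2778812 + 689871930/1072032557) = 1/(-2978976243910354/1072032557) = -1072032557/2978976243910354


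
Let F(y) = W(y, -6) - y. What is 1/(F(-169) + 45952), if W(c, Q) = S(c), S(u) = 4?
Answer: 1/46125 ≈ 2.1680e-5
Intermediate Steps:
W(c, Q) = 4
F(y) = 4 - y
1/(F(-169) + 45952) = 1/((4 - 1*(-169)) + 45952) = 1/((4 + 169) + 45952) = 1/(173 + 45952) = 1/46125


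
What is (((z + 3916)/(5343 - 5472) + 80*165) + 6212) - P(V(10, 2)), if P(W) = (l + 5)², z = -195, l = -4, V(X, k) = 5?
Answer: 2500298/129 ≈ 19382.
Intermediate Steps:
P(W) = 1 (P(W) = (-4 + 5)² = 1² = 1)
(((z + 3916)/(5343 - 5472) + 80*165) + 6212) - P(V(10, 2)) = (((-195 + 3916)/(5343 - 5472) + 80*165) + 6212) - 1*1 = ((3721/(-129) + 13200) + 6212) - 1 = ((3721*(-1/129) + 13200) + 6212) - 1 = ((-3721/129 + 13200) + 6212) - 1 = (1699079/129 + 6212) - 1 = 2500427/129 - 1 = 2500298/129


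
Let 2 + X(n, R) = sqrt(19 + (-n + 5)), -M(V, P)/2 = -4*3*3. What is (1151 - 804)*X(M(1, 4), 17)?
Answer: -694 + 1388*I*sqrt(3) ≈ -694.0 + 2404.1*I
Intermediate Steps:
M(V, P) = 72 (M(V, P) = -2*(-4*3)*3 = -(-24)*3 = -2*(-36) = 72)
X(n, R) = -2 + sqrt(24 - n) (X(n, R) = -2 + sqrt(19 + (-n + 5)) = -2 + sqrt(19 + (5 - n)) = -2 + sqrt(24 - n))
(1151 - 804)*X(M(1, 4), 17) = (1151 - 804)*(-2 + sqrt(24 - 1*72)) = 347*(-2 + sqrt(24 - 72)) = 347*(-2 + sqrt(-48)) = 347*(-2 + 4*I*sqrt(3)) = -694 + 1388*I*sqrt(3)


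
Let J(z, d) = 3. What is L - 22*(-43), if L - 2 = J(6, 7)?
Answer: 951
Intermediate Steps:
L = 5 (L = 2 + 3 = 5)
L - 22*(-43) = 5 - 22*(-43) = 5 + 946 = 951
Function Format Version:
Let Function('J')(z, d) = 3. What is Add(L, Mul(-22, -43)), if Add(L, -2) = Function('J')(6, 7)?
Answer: 951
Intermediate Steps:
L = 5 (L = Add(2, 3) = 5)
Add(L, Mul(-22, -43)) = Add(5, Mul(-22, -43)) = Add(5, 946) = 951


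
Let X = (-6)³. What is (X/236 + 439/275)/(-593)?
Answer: -11051/9621425 ≈ -0.0011486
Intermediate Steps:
X = -216
(X/236 + 439/275)/(-593) = (-216/236 + 439/275)/(-593) = (-216*1/236 + 439*(1/275))*(-1/593) = (-54/59 + 439/275)*(-1/593) = (11051/16225)*(-1/593) = -11051/9621425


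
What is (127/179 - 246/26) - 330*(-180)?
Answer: 138203434/2327 ≈ 59391.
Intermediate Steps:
(127/179 - 246/26) - 330*(-180) = (127*(1/179) - 246*1/26) + 59400 = (127/179 - 123/13) + 59400 = -20366/2327 + 59400 = 138203434/2327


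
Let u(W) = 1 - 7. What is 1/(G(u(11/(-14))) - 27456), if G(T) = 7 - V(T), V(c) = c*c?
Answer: -1/27485 ≈ -3.6383e-5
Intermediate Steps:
V(c) = c²
u(W) = -6
G(T) = 7 - T²
1/(G(u(11/(-14))) - 27456) = 1/((7 - 1*(-6)²) - 27456) = 1/((7 - 1*36) - 27456) = 1/((7 - 36) - 27456) = 1/(-29 - 27456) = 1/(-27485) = -1/27485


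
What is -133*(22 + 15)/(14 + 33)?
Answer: -4921/47 ≈ -104.70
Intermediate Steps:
-133*(22 + 15)/(14 + 33) = -4921/47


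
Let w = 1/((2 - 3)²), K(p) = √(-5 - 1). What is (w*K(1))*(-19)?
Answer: -19*I*√6 ≈ -46.54*I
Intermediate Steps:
K(p) = I*√6 (K(p) = √(-6) = I*√6)
w = 1 (w = 1/((-1)²) = 1/1 = 1)
(w*K(1))*(-19) = (1*(I*√6))*(-19) = (I*√6)*(-19) = -19*I*√6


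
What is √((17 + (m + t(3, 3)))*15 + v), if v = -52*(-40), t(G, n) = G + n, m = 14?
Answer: √2635 ≈ 51.332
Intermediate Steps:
v = 2080
√((17 + (m + t(3, 3)))*15 + v) = √((17 + (14 + (3 + 3)))*15 + 2080) = √((17 + (14 + 6))*15 + 2080) = √((17 + 20)*15 + 2080) = √(37*15 + 2080) = √(555 + 2080) = √2635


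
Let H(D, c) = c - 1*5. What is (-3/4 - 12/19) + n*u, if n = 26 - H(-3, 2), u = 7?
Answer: 15323/76 ≈ 201.62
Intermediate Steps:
H(D, c) = -5 + c (H(D, c) = c - 5 = -5 + c)
n = 29 (n = 26 - (-5 + 2) = 26 - 1*(-3) = 26 + 3 = 29)
(-3/4 - 12/19) + n*u = (-3/4 - 12/19) + 29*7 = (-3*¼ - 12*1/19) + 203 = (-¾ - 12/19) + 203 = -105/76 + 203 = 15323/76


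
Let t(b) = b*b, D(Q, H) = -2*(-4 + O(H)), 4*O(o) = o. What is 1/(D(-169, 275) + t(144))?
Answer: 2/41213 ≈ 4.8528e-5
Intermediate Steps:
O(o) = o/4
D(Q, H) = 8 - H/2 (D(Q, H) = -2*(-4 + H/4) = 8 - H/2)
t(b) = b²
1/(D(-169, 275) + t(144)) = 1/((8 - ½*275) + 144²) = 1/((8 - 275/2) + 20736) = 1/(-259/2 + 20736) = 1/(41213/2) = 2/41213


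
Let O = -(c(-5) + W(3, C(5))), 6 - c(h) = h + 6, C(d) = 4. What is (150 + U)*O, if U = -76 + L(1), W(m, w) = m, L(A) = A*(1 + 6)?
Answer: -648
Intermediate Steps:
L(A) = 7*A (L(A) = A*7 = 7*A)
U = -69 (U = -76 + 7*1 = -76 + 7 = -69)
c(h) = -h (c(h) = 6 - (h + 6) = 6 - (6 + h) = 6 + (-6 - h) = -h)
O = -8 (O = -(-1*(-5) + 3) = -(5 + 3) = -1*8 = -8)
(150 + U)*O = (150 - 69)*(-8) = 81*(-8) = -648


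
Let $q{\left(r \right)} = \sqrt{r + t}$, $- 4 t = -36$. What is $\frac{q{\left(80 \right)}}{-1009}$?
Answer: $- \frac{\sqrt{89}}{1009} \approx -0.0093498$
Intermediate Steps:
$t = 9$ ($t = \left(- \frac{1}{4}\right) \left(-36\right) = 9$)
$q{\left(r \right)} = \sqrt{9 + r}$ ($q{\left(r \right)} = \sqrt{r + 9} = \sqrt{9 + r}$)
$\frac{q{\left(80 \right)}}{-1009} = \frac{\sqrt{9 + 80}}{-1009} = \sqrt{89} \left(- \frac{1}{1009}\right) = - \frac{\sqrt{89}}{1009}$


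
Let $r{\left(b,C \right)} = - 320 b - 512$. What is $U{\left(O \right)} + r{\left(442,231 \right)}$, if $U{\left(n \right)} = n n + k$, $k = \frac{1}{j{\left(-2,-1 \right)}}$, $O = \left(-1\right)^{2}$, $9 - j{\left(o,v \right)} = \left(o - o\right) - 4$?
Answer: $- \frac{1845362}{13} \approx -1.4195 \cdot 10^{5}$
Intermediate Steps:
$j{\left(o,v \right)} = 13$ ($j{\left(o,v \right)} = 9 - \left(\left(o - o\right) - 4\right) = 9 - \left(0 - 4\right) = 9 - -4 = 9 + 4 = 13$)
$r{\left(b,C \right)} = -512 - 320 b$
$O = 1$
$k = \frac{1}{13} \approx 0.076923$
$U{\left(n \right)} = \frac{1}{13} + n^{2}$ ($U{\left(n \right)} = n n + \frac{1}{13} = n^{2} + \frac{1}{13} = \frac{1}{13} + n^{2}$)
$U{\left(O \right)} + r{\left(442,231 \right)} = \left(\frac{1}{13} + 1^{2}\right) - 141952 = \left(\frac{1}{13} + 1\right) - 141952 = \frac{14}{13} - 141952 = - \frac{1845362}{13}$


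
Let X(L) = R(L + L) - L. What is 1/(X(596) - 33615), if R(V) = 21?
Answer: -1/34190 ≈ -2.9248e-5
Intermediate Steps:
X(L) = 21 - L
1/(X(596) - 33615) = 1/((21 - 1*596) - 33615) = 1/((21 - 596) - 33615) = 1/(-575 - 33615) = 1/(-34190) = -1/34190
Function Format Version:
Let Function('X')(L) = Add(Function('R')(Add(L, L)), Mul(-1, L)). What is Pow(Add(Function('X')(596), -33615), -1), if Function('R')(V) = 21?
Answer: Rational(-1, 34190) ≈ -2.9248e-5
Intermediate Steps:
Function('X')(L) = Add(21, Mul(-1, L))
Pow(Add(Function('X')(596), -33615), -1) = Pow(Add(Add(21, Mul(-1, 596)), -33615), -1) = Pow(Add(Add(21, -596), -33615), -1) = Pow(Add(-575, -33615), -1) = Pow(-34190, -1) = Rational(-1, 34190)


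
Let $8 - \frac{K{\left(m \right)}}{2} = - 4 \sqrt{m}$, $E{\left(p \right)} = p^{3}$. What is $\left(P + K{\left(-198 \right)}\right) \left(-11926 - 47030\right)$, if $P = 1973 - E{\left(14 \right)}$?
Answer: $44511780 - 1414944 i \sqrt{22} \approx 4.4512 \cdot 10^{7} - 6.6367 \cdot 10^{6} i$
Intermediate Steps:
$P = -771$ ($P = 1973 - 14^{3} = 1973 - 2744 = -771$)
$K{\left(m \right)} = 16 + 8 \sqrt{m}$ ($K{\left(m \right)} = 16 - 2 \left(- 4 \sqrt{m}\right) = 16 + 8 \sqrt{m}$)
$\left(P + K{\left(-198 \right)}\right) \left(-11926 - 47030\right) = \left(-771 + \left(16 + 8 \sqrt{-198}\right)\right) \left(-11926 - 47030\right) = \left(-771 + \left(16 + 8 \cdot 3 i \sqrt{22}\right)\right) \left(-58956\right) = \left(-771 + \left(16 + 24 i \sqrt{22}\right)\right) \left(-58956\right) = \left(-755 + 24 i \sqrt{22}\right) \left(-58956\right) = 44511780 - 1414944 i \sqrt{22}$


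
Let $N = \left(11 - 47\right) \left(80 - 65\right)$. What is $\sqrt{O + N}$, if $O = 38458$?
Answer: $\sqrt{37918} \approx 194.73$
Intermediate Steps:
$N = -540$ ($N = \left(-36\right) 15 = -540$)
$\sqrt{O + N} = \sqrt{38458 - 540} = \sqrt{37918}$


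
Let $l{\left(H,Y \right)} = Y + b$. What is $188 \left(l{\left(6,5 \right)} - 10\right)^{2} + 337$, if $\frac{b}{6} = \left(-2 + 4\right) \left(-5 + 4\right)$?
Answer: $54669$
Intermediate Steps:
$b = -12$ ($b = 6 \left(-2 + 4\right) \left(-5 + 4\right) = 6 \cdot 2 \left(-1\right) = 6 \left(-2\right) = -12$)
$l{\left(H,Y \right)} = -12 + Y$ ($l{\left(H,Y \right)} = Y - 12 = -12 + Y$)
$188 \left(l{\left(6,5 \right)} - 10\right)^{2} + 337 = 188 \left(\left(-12 + 5\right) - 10\right)^{2} + 337 = 188 \left(-7 - 10\right)^{2} + 337 = 188 \left(-17\right)^{2} + 337 = 188 \cdot 289 + 337 = 54332 + 337 = 54669$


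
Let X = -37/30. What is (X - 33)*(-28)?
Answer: 14378/15 ≈ 958.53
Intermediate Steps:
X = -37/30 (X = -37*1/30 = -37/30 ≈ -1.2333)
(X - 33)*(-28) = (-37/30 - 33)*(-28) = -1027/30*(-28) = 14378/15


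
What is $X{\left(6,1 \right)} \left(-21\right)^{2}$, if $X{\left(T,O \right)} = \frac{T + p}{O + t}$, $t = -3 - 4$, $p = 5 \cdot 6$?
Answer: $-2646$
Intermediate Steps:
$p = 30$
$t = -7$
$X{\left(T,O \right)} = \frac{30 + T}{-7 + O}$ ($X{\left(T,O \right)} = \frac{T + 30}{O - 7} = \frac{30 + T}{-7 + O}$)
$X{\left(6,1 \right)} \left(-21\right)^{2} = \frac{30 + 6}{-7 + 1} \left(-21\right)^{2} = \frac{1}{-6} \cdot 36 \cdot 441 = \left(- \frac{1}{6}\right) 36 \cdot 441 = \left(-6\right) 441 = -2646$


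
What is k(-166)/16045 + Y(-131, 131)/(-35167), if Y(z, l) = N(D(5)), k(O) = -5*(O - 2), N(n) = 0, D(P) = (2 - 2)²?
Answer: 168/3209 ≈ 0.052353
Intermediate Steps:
D(P) = 0 (D(P) = 0² = 0)
k(O) = 10 - 5*O (k(O) = -5*(-2 + O) = 10 - 5*O)
Y(z, l) = 0
k(-166)/16045 + Y(-131, 131)/(-35167) = (10 - 5*(-166))/16045 + 0/(-35167) = (10 + 830)*(1/16045) + 0*(-1/35167) = 840*(1/16045) + 0 = 168/3209 + 0 = 168/3209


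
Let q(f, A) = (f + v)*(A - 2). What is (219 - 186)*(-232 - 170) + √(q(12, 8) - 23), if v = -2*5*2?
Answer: -13266 + I*√71 ≈ -13266.0 + 8.4261*I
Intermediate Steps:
v = -20 (v = -10*2 = -20)
q(f, A) = (-20 + f)*(-2 + A) (q(f, A) = (f - 20)*(A - 2) = (-20 + f)*(-2 + A))
(219 - 186)*(-232 - 170) + √(q(12, 8) - 23) = (219 - 186)*(-232 - 170) + √((40 - 20*8 - 2*12 + 8*12) - 23) = 33*(-402) + √((40 - 160 - 24 + 96) - 23) = -13266 + √(-48 - 23) = -13266 + √(-71) = -13266 + I*√71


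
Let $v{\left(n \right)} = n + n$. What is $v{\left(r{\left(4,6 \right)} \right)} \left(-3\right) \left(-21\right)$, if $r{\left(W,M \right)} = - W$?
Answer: $-504$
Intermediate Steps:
$v{\left(n \right)} = 2 n$
$v{\left(r{\left(4,6 \right)} \right)} \left(-3\right) \left(-21\right) = 2 \left(\left(-1\right) 4\right) \left(-3\right) \left(-21\right) = 2 \left(-4\right) \left(-3\right) \left(-21\right) = \left(-8\right) \left(-3\right) \left(-21\right) = 24 \left(-21\right) = -504$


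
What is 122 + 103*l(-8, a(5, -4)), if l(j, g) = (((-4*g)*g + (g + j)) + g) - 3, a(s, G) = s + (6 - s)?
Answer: -14607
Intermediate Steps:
a(s, G) = 6
l(j, g) = -3 + j - 4*g**2 + 2*g (l(j, g) = ((-4*g**2 + (g + j)) + g) - 3 = ((g + j - 4*g**2) + g) - 3 = (j - 4*g**2 + 2*g) - 3 = -3 + j - 4*g**2 + 2*g)
122 + 103*l(-8, a(5, -4)) = 122 + 103*(-3 - 8 - 4*6**2 + 2*6) = 122 + 103*(-3 - 8 - 4*36 + 12) = 122 + 103*(-3 - 8 - 144 + 12) = 122 + 103*(-143) = 122 - 14729 = -14607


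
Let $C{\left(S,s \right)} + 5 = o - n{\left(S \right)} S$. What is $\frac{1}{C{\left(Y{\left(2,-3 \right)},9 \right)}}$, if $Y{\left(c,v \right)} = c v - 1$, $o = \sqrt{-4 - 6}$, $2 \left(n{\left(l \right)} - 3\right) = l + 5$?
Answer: $\frac{9}{91} - \frac{i \sqrt{10}}{91} \approx 0.098901 - 0.03475 i$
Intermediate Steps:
$n{\left(l \right)} = \frac{11}{2} + \frac{l}{2}$ ($n{\left(l \right)} = 3 + \frac{l + 5}{2} = 3 + \frac{5 + l}{2} = 3 + \left(\frac{5}{2} + \frac{l}{2}\right) = \frac{11}{2} + \frac{l}{2}$)
$o = i \sqrt{10}$ ($o = \sqrt{-10} = i \sqrt{10} \approx 3.1623 i$)
$Y{\left(c,v \right)} = -1 + c v$
$C{\left(S,s \right)} = -5 + i \sqrt{10} - S \left(\frac{11}{2} + \frac{S}{2}\right)$ ($C{\left(S,s \right)} = -5 - \left(\left(\frac{11}{2} + \frac{S}{2}\right) S - i \sqrt{10}\right) = -5 - \left(S \left(\frac{11}{2} + \frac{S}{2}\right) - i \sqrt{10}\right) = -5 + i \sqrt{10} - S \left(\frac{11}{2} + \frac{S}{2}\right)$)
$\frac{1}{C{\left(Y{\left(2,-3 \right)},9 \right)}} = \frac{1}{-5 + i \sqrt{10} - \frac{\left(-1 + 2 \left(-3\right)\right) \left(11 + \left(-1 + 2 \left(-3\right)\right)\right)}{2}} = \frac{1}{-5 + i \sqrt{10} - \frac{\left(-1 - 6\right) \left(11 - 7\right)}{2}} = \frac{1}{-5 + i \sqrt{10} - - \frac{7 \left(11 - 7\right)}{2}} = \frac{1}{-5 + i \sqrt{10} - \left(- \frac{7}{2}\right) 4} = \frac{1}{-5 + i \sqrt{10} + 14} = \frac{1}{9 + i \sqrt{10}}$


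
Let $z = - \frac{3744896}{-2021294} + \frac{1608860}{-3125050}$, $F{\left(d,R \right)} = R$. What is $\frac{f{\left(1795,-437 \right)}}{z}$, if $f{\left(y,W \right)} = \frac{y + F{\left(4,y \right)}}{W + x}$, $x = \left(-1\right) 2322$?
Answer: $- \frac{566918872119325}{582908289212741} \approx -0.97257$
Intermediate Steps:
$x = -2322$
$f{\left(y,W \right)} = \frac{2 y}{-2322 + W}$ ($f{\left(y,W \right)} = \frac{y + y}{W - 2322} = \frac{2 y}{-2322 + W}$)
$z = \frac{422550408998}{315832240735}$ ($z = \left(-3744896\right) \left(- \frac{1}{2021294}\right) + 1608860 \left(- \frac{1}{3125050}\right) = \frac{1872448}{1010647} - \frac{160886}{312505} = \frac{422550408998}{315832240735} \approx 1.3379$)
$\frac{f{\left(1795,-437 \right)}}{z} = \frac{2 \cdot 1795 \frac{1}{-2322 - 437}}{\frac{422550408998}{315832240735}} = 2 \cdot 1795 \frac{1}{-2759} \cdot \frac{315832240735}{422550408998} = 2 \cdot 1795 \left(- \frac{1}{2759}\right) \frac{315832240735}{422550408998} = \left(- \frac{3590}{2759}\right) \frac{315832240735}{422550408998} = - \frac{566918872119325}{582908289212741}$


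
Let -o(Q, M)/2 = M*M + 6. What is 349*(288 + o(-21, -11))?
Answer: 11866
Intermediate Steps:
o(Q, M) = -12 - 2*M² (o(Q, M) = -2*(M*M + 6) = -2*(M² + 6) = -2*(6 + M²) = -12 - 2*M²)
349*(288 + o(-21, -11)) = 349*(288 + (-12 - 2*(-11)²)) = 349*(288 + (-12 - 2*121)) = 349*(288 + (-12 - 242)) = 349*(288 - 254) = 349*34 = 11866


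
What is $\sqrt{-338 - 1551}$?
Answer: $i \sqrt{1889} \approx 43.463 i$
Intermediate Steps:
$\sqrt{-338 - 1551} = \sqrt{-1889} = i \sqrt{1889}$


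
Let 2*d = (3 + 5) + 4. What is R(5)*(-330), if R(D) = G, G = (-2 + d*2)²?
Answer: -33000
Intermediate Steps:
d = 6 (d = ((3 + 5) + 4)/2 = (8 + 4)/2 = (½)*12 = 6)
G = 100 (G = (-2 + 6*2)² = (-2 + 12)² = 10² = 100)
R(D) = 100
R(5)*(-330) = 100*(-330) = -33000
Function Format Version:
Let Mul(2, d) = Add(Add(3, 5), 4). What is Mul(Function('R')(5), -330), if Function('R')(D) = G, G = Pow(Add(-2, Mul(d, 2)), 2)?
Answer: -33000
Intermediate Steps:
d = 6 (d = Mul(Rational(1, 2), Add(Add(3, 5), 4)) = Mul(Rational(1, 2), Add(8, 4)) = Mul(Rational(1, 2), 12) = 6)
G = 100 (G = Pow(Add(-2, Mul(6, 2)), 2) = Pow(Add(-2, 12), 2) = Pow(10, 2) = 100)
Function('R')(D) = 100
Mul(Function('R')(5), -330) = Mul(100, -330) = -33000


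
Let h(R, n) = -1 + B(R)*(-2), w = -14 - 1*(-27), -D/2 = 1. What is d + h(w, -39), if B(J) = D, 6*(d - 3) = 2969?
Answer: 3005/6 ≈ 500.83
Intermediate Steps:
D = -2 (D = -2*1 = -2)
d = 2987/6 (d = 3 + (1/6)*2969 = 3 + 2969/6 = 2987/6 ≈ 497.83)
B(J) = -2
w = 13 (w = -14 + 27 = 13)
h(R, n) = 3 (h(R, n) = -1 - 2*(-2) = -1 + 4 = 3)
d + h(w, -39) = 2987/6 + 3 = 3005/6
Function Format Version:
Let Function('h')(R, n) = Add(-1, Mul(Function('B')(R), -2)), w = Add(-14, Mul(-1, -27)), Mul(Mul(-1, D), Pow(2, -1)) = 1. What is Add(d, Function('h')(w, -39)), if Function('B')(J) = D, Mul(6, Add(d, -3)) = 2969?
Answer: Rational(3005, 6) ≈ 500.83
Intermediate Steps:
D = -2 (D = Mul(-2, 1) = -2)
d = Rational(2987, 6) (d = Add(3, Mul(Rational(1, 6), 2969)) = Add(3, Rational(2969, 6)) = Rational(2987, 6) ≈ 497.83)
Function('B')(J) = -2
w = 13 (w = Add(-14, 27) = 13)
Function('h')(R, n) = 3 (Function('h')(R, n) = Add(-1, Mul(-2, -2)) = Add(-1, 4) = 3)
Add(d, Function('h')(w, -39)) = Add(Rational(2987, 6), 3) = Rational(3005, 6)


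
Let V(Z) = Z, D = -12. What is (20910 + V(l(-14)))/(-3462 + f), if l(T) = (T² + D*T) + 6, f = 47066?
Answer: 5320/10901 ≈ 0.48803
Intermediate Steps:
l(T) = 6 + T² - 12*T (l(T) = (T² - 12*T) + 6 = 6 + T² - 12*T)
(20910 + V(l(-14)))/(-3462 + f) = (20910 + (6 + (-14)² - 12*(-14)))/(-3462 + 47066) = (20910 + (6 + 196 + 168))/43604 = (20910 + 370)*(1/43604) = 21280*(1/43604) = 5320/10901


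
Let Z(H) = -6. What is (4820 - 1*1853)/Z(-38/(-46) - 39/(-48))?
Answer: -989/2 ≈ -494.50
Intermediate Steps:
(4820 - 1*1853)/Z(-38/(-46) - 39/(-48)) = (4820 - 1*1853)/(-6) = (4820 - 1853)*(-1/6) = 2967*(-1/6) = -989/2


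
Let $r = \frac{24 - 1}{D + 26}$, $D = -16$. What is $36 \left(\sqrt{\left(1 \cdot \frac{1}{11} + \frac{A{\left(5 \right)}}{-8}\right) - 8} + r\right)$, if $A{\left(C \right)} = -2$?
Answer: $\frac{414}{5} + \frac{18 i \sqrt{3707}}{11} \approx 82.8 + 99.63 i$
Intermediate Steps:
$r = \frac{23}{10}$ ($r = \frac{24 - 1}{-16 + 26} = \frac{23}{10} \approx 2.3$)
$36 \left(\sqrt{\left(1 \cdot \frac{1}{11} + \frac{A{\left(5 \right)}}{-8}\right) - 8} + r\right) = 36 \left(\sqrt{\left(1 \cdot \frac{1}{11} - \frac{2}{-8}\right) - 8} + \frac{23}{10}\right) = 36 \left(\sqrt{\left(1 \cdot \frac{1}{11} - - \frac{1}{4}\right) - 8} + \frac{23}{10}\right) = 36 \left(\sqrt{\left(\frac{1}{11} + \frac{1}{4}\right) - 8} + \frac{23}{10}\right) = 36 \left(\sqrt{\frac{15}{44} - 8} + \frac{23}{10}\right) = 36 \left(\sqrt{- \frac{337}{44}} + \frac{23}{10}\right) = 36 \left(\frac{i \sqrt{3707}}{22} + \frac{23}{10}\right) = 36 \left(\frac{23}{10} + \frac{i \sqrt{3707}}{22}\right) = \frac{414}{5} + \frac{18 i \sqrt{3707}}{11}$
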